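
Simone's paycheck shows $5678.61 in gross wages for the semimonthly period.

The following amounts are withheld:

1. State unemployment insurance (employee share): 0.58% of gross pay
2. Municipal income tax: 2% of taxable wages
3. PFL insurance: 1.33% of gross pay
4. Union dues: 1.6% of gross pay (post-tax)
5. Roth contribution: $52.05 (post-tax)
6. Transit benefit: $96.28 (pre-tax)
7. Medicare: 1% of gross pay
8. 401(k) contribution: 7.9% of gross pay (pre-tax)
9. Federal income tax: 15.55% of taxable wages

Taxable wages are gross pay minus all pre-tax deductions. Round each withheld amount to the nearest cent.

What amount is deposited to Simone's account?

Transit benefit: $96.28
401(k) contribution: $5678.61 × 0.079 = $448.61
Pre-tax total = $96.28 + $448.61 = $544.89
Taxable wages = $5678.61 − $544.89 = $5133.72
Municipal income tax: $5133.72 × 0.02 = $102.67
Federal income tax: $5133.72 × 0.1555 = $798.29
PFL insurance: $5678.61 × 0.0133 = $75.53
State unemployment insurance (employee share): $5678.61 × 0.0058 = $32.94
Medicare: $5678.61 × 0.01 = $56.79
Union dues: $5678.61 × 0.016 = $90.86
Roth contribution: $52.05
Total deductions = $96.28 + $448.61 + $102.67 + $798.29 + $75.53 + $32.94 + $56.79 + $90.86 + $52.05 = $1754.02
Net pay = $5678.61 − $1754.02 = $3924.59

$3924.59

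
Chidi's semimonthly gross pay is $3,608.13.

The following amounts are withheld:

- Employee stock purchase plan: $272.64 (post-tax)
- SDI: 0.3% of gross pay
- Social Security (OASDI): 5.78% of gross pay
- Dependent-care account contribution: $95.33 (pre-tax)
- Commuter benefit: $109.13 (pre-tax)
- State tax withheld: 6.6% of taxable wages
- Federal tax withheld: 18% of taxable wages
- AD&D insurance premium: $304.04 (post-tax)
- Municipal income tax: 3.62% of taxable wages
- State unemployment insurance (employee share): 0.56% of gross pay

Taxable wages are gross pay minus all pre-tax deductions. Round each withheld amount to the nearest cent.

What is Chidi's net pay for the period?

$1,626.90

Commuter benefit: $109.13
Dependent-care account contribution: $95.33
Pre-tax total = $109.13 + $95.33 = $204.46
Taxable wages = $3,608.13 − $204.46 = $3,403.67
Municipal income tax: $3,403.67 × 0.0362 = $123.21
State tax withheld: $3,403.67 × 0.066 = $224.64
Federal tax withheld: $3,403.67 × 0.18 = $612.66
Social Security (OASDI): $3,608.13 × 0.0578 = $208.55
State unemployment insurance (employee share): $3,608.13 × 0.0056 = $20.21
SDI: $3,608.13 × 0.003 = $10.82
Employee stock purchase plan: $272.64
AD&D insurance premium: $304.04
Total deductions = $109.13 + $95.33 + $123.21 + $224.64 + $612.66 + $208.55 + $20.21 + $10.82 + $272.64 + $304.04 = $1,981.23
Net pay = $3,608.13 − $1,981.23 = $1,626.90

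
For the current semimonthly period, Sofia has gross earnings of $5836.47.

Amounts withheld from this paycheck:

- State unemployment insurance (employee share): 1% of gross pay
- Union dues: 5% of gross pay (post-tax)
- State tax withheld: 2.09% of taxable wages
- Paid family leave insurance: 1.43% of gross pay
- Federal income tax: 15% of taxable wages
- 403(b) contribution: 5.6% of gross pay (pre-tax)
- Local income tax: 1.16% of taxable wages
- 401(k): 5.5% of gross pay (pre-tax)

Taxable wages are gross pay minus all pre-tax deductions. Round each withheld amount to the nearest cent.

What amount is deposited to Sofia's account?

$3808.06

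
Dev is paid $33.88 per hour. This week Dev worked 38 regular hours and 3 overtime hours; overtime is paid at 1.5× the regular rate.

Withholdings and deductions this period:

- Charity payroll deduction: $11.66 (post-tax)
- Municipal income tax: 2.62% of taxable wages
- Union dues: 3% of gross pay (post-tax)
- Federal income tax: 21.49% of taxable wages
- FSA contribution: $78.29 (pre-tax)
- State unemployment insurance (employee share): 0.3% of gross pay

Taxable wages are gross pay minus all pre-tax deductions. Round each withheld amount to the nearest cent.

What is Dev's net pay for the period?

$974.15

Regular pay: 38 × $33.88 = $1,287.44
Overtime pay: 3 × $33.88 × 1.5 = $152.46
Gross pay = $1,287.44 + $152.46 = $1,439.90
FSA contribution: $78.29
Taxable wages = $1,439.90 − $78.29 = $1,361.61
Municipal income tax: $1,361.61 × 0.0262 = $35.67
Federal income tax: $1,361.61 × 0.2149 = $292.61
State unemployment insurance (employee share): $1,439.90 × 0.003 = $4.32
Charity payroll deduction: $11.66
Union dues: $1,439.90 × 0.03 = $43.20
Total deductions = $78.29 + $35.67 + $292.61 + $4.32 + $11.66 + $43.20 = $465.75
Net pay = $1,439.90 − $465.75 = $974.15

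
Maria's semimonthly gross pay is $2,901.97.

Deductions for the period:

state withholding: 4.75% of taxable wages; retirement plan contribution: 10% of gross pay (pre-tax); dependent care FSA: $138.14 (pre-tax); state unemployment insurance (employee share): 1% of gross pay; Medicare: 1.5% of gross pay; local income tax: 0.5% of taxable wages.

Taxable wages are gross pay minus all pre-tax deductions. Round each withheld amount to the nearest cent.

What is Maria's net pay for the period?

Dependent care FSA: $138.14
Retirement plan contribution: $2,901.97 × 0.1 = $290.20
Pre-tax total = $138.14 + $290.20 = $428.34
Taxable wages = $2,901.97 − $428.34 = $2,473.63
Local income tax: $2,473.63 × 0.005 = $12.37
State withholding: $2,473.63 × 0.0475 = $117.50
Medicare: $2,901.97 × 0.015 = $43.53
State unemployment insurance (employee share): $2,901.97 × 0.01 = $29.02
Total deductions = $138.14 + $290.20 + $12.37 + $117.50 + $43.53 + $29.02 = $630.76
Net pay = $2,901.97 − $630.76 = $2,271.21

$2,271.21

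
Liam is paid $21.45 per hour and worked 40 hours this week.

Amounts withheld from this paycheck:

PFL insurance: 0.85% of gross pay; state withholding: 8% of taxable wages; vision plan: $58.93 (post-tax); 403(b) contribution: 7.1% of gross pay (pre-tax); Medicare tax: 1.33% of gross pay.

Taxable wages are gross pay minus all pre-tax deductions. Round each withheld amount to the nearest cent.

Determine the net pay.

Gross pay: 40 × $21.45 = $858.00
403(b) contribution: $858.00 × 0.071 = $60.92
Taxable wages = $858.00 − $60.92 = $797.08
State withholding: $797.08 × 0.08 = $63.77
PFL insurance: $858.00 × 0.0085 = $7.29
Medicare tax: $858.00 × 0.0133 = $11.41
Vision plan: $58.93
Total deductions = $60.92 + $63.77 + $7.29 + $11.41 + $58.93 = $202.32
Net pay = $858.00 − $202.32 = $655.68

$655.68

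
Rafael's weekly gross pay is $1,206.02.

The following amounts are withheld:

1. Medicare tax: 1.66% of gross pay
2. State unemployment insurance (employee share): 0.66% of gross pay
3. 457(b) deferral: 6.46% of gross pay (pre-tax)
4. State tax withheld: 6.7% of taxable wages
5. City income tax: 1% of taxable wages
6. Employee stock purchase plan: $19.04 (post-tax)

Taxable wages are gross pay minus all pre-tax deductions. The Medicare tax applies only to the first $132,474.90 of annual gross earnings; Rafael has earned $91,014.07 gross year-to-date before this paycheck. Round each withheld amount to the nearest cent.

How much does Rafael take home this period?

$994.23

457(b) deferral: $1,206.02 × 0.0646 = $77.91
Taxable wages = $1,206.02 − $77.91 = $1,128.11
State tax withheld: $1,128.11 × 0.067 = $75.58
City income tax: $1,128.11 × 0.01 = $11.28
Medicare tax: cap not yet reached, full $1,206.02 is subject → $1,206.02 × 0.0166 = $20.02
State unemployment insurance (employee share): $1,206.02 × 0.0066 = $7.96
Employee stock purchase plan: $19.04
Total deductions = $77.91 + $75.58 + $11.28 + $20.02 + $7.96 + $19.04 = $211.79
Net pay = $1,206.02 − $211.79 = $994.23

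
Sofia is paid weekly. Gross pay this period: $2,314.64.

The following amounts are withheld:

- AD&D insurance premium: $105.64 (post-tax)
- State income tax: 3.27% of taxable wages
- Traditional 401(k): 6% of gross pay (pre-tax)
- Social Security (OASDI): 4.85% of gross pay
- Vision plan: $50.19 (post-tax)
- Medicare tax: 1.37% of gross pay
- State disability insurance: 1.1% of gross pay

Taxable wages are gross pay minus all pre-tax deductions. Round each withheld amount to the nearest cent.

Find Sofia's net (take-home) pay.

$1,779.35

Traditional 401(k): $2,314.64 × 0.06 = $138.88
Taxable wages = $2,314.64 − $138.88 = $2,175.76
State income tax: $2,175.76 × 0.0327 = $71.15
Social Security (OASDI): $2,314.64 × 0.0485 = $112.26
Medicare tax: $2,314.64 × 0.0137 = $31.71
State disability insurance: $2,314.64 × 0.011 = $25.46
Vision plan: $50.19
AD&D insurance premium: $105.64
Total deductions = $138.88 + $71.15 + $112.26 + $31.71 + $25.46 + $50.19 + $105.64 = $535.29
Net pay = $2,314.64 − $535.29 = $1,779.35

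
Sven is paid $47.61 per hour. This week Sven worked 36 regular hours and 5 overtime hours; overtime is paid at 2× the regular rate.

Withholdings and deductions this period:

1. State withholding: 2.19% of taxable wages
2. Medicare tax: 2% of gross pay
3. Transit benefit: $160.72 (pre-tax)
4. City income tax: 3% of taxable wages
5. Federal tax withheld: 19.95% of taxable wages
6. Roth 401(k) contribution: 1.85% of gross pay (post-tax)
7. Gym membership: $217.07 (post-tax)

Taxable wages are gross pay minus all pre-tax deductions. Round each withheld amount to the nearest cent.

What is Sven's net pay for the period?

$1,217.78

Regular pay: 36 × $47.61 = $1,713.96
Overtime pay: 5 × $47.61 × 2 = $476.10
Gross pay = $1,713.96 + $476.10 = $2,190.06
Transit benefit: $160.72
Taxable wages = $2,190.06 − $160.72 = $2,029.34
City income tax: $2,029.34 × 0.03 = $60.88
State withholding: $2,029.34 × 0.0219 = $44.44
Federal tax withheld: $2,029.34 × 0.1995 = $404.85
Medicare tax: $2,190.06 × 0.02 = $43.80
Gym membership: $217.07
Roth 401(k) contribution: $2,190.06 × 0.0185 = $40.52
Total deductions = $160.72 + $60.88 + $44.44 + $404.85 + $43.80 + $217.07 + $40.52 = $972.28
Net pay = $2,190.06 − $972.28 = $1,217.78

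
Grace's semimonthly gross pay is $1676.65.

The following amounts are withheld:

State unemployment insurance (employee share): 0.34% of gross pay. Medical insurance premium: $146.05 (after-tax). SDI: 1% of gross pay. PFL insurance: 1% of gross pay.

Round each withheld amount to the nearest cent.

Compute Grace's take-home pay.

SDI: $1676.65 × 0.01 = $16.77
PFL insurance: $1676.65 × 0.01 = $16.77
State unemployment insurance (employee share): $1676.65 × 0.0034 = $5.70
Medical insurance premium: $146.05
Total deductions = $16.77 + $16.77 + $5.70 + $146.05 = $185.29
Net pay = $1676.65 − $185.29 = $1491.36

$1491.36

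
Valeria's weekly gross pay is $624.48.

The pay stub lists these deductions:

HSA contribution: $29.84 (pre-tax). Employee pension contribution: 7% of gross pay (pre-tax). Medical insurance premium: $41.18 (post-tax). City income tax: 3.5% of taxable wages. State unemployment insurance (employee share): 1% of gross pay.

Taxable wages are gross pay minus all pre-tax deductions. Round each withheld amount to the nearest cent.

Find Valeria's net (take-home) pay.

$484.23

HSA contribution: $29.84
Employee pension contribution: $624.48 × 0.07 = $43.71
Pre-tax total = $29.84 + $43.71 = $73.55
Taxable wages = $624.48 − $73.55 = $550.93
City income tax: $550.93 × 0.035 = $19.28
State unemployment insurance (employee share): $624.48 × 0.01 = $6.24
Medical insurance premium: $41.18
Total deductions = $29.84 + $43.71 + $19.28 + $6.24 + $41.18 = $140.25
Net pay = $624.48 − $140.25 = $484.23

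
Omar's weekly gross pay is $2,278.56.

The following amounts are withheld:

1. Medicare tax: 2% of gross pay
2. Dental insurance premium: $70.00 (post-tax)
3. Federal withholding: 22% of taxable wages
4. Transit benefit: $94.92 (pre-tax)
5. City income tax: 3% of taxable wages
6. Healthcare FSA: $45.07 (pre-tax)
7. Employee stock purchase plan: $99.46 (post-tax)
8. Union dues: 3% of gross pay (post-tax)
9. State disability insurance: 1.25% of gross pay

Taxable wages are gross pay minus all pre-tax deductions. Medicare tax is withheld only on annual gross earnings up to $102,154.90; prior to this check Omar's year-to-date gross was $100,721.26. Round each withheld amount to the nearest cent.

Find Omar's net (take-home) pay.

$1,308.95

Healthcare FSA: $45.07
Transit benefit: $94.92
Pre-tax total = $45.07 + $94.92 = $139.99
Taxable wages = $2,278.56 − $139.99 = $2,138.57
Federal withholding: $2,138.57 × 0.22 = $470.49
City income tax: $2,138.57 × 0.03 = $64.16
Medicare tax: only $102,154.90 − $100,721.26 = $1,433.64 of this check is subject → $1,433.64 × 0.02 = $28.67
State disability insurance: $2,278.56 × 0.0125 = $28.48
Dental insurance premium: $70.00
Union dues: $2,278.56 × 0.03 = $68.36
Employee stock purchase plan: $99.46
Total deductions = $45.07 + $94.92 + $470.49 + $64.16 + $28.67 + $28.48 + $70.00 + $68.36 + $99.46 = $969.61
Net pay = $2,278.56 − $969.61 = $1,308.95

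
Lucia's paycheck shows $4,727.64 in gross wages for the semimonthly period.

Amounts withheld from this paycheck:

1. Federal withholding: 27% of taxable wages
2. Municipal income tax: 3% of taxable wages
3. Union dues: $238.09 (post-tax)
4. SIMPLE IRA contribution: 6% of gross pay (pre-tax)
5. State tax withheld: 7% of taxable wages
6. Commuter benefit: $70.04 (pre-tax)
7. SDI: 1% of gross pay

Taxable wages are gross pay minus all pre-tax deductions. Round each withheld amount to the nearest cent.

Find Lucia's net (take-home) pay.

Commuter benefit: $70.04
SIMPLE IRA contribution: $4,727.64 × 0.06 = $283.66
Pre-tax total = $70.04 + $283.66 = $353.70
Taxable wages = $4,727.64 − $353.70 = $4,373.94
Municipal income tax: $4,373.94 × 0.03 = $131.22
Federal withholding: $4,373.94 × 0.27 = $1,180.96
State tax withheld: $4,373.94 × 0.07 = $306.18
SDI: $4,727.64 × 0.01 = $47.28
Union dues: $238.09
Total deductions = $70.04 + $283.66 + $131.22 + $1,180.96 + $306.18 + $47.28 + $238.09 = $2,257.43
Net pay = $4,727.64 − $2,257.43 = $2,470.21

$2,470.21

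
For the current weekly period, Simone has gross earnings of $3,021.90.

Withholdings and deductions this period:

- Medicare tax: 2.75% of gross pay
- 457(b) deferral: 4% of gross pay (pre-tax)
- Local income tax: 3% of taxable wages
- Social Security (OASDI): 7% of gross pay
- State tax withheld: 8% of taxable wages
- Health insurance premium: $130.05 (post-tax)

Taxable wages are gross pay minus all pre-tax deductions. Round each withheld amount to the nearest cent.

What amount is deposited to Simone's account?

457(b) deferral: $3,021.90 × 0.04 = $120.88
Taxable wages = $3,021.90 − $120.88 = $2,901.02
Local income tax: $2,901.02 × 0.03 = $87.03
State tax withheld: $2,901.02 × 0.08 = $232.08
Social Security (OASDI): $3,021.90 × 0.07 = $211.53
Medicare tax: $3,021.90 × 0.0275 = $83.10
Health insurance premium: $130.05
Total deductions = $120.88 + $87.03 + $232.08 + $211.53 + $83.10 + $130.05 = $864.67
Net pay = $3,021.90 − $864.67 = $2,157.23

$2,157.23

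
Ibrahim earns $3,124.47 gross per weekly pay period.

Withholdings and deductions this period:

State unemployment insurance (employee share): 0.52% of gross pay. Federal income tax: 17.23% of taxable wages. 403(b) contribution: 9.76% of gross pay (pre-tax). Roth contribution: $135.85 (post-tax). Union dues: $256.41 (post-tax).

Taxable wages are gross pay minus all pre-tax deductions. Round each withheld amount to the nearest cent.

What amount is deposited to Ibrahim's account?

$1,925.21

403(b) contribution: $3,124.47 × 0.0976 = $304.95
Taxable wages = $3,124.47 − $304.95 = $2,819.52
Federal income tax: $2,819.52 × 0.1723 = $485.80
State unemployment insurance (employee share): $3,124.47 × 0.0052 = $16.25
Roth contribution: $135.85
Union dues: $256.41
Total deductions = $304.95 + $485.80 + $16.25 + $135.85 + $256.41 = $1,199.26
Net pay = $3,124.47 − $1,199.26 = $1,925.21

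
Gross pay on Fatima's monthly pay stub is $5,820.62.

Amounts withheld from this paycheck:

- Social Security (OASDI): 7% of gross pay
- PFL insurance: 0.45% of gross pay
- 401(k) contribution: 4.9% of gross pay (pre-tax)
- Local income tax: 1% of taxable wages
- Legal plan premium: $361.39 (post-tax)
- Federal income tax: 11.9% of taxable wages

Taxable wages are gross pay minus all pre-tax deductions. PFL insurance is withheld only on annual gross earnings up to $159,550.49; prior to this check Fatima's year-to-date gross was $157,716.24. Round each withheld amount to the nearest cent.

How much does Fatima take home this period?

401(k) contribution: $5,820.62 × 0.049 = $285.21
Taxable wages = $5,820.62 − $285.21 = $5,535.41
Local income tax: $5,535.41 × 0.01 = $55.35
Federal income tax: $5,535.41 × 0.119 = $658.71
Social Security (OASDI): $5,820.62 × 0.07 = $407.44
PFL insurance: only $159,550.49 − $157,716.24 = $1,834.25 of this check is subject → $1,834.25 × 0.0045 = $8.25
Legal plan premium: $361.39
Total deductions = $285.21 + $55.35 + $658.71 + $407.44 + $8.25 + $361.39 = $1,776.35
Net pay = $5,820.62 − $1,776.35 = $4,044.27

$4,044.27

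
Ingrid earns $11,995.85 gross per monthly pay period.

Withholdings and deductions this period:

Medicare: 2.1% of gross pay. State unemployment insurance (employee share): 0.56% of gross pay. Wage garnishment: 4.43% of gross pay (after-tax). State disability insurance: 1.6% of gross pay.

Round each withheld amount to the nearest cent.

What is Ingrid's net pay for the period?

$10,953.41

Medicare: $11,995.85 × 0.021 = $251.91
State unemployment insurance (employee share): $11,995.85 × 0.0056 = $67.18
State disability insurance: $11,995.85 × 0.016 = $191.93
Wage garnishment: $11,995.85 × 0.0443 = $531.42
Total deductions = $251.91 + $67.18 + $191.93 + $531.42 = $1,042.44
Net pay = $11,995.85 − $1,042.44 = $10,953.41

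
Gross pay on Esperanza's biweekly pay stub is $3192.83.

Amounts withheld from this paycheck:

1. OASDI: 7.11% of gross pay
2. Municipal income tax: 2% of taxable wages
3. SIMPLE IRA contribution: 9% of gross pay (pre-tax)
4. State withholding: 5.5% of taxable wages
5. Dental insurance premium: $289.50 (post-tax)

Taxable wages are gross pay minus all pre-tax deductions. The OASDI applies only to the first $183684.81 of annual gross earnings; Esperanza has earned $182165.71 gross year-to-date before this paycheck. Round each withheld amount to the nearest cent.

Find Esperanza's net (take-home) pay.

SIMPLE IRA contribution: $3192.83 × 0.09 = $287.35
Taxable wages = $3192.83 − $287.35 = $2905.48
State withholding: $2905.48 × 0.055 = $159.80
Municipal income tax: $2905.48 × 0.02 = $58.11
OASDI: only $183684.81 − $182165.71 = $1519.10 of this check is subject → $1519.10 × 0.0711 = $108.01
Dental insurance premium: $289.50
Total deductions = $287.35 + $159.80 + $58.11 + $108.01 + $289.50 = $902.77
Net pay = $3192.83 − $902.77 = $2290.06

$2290.06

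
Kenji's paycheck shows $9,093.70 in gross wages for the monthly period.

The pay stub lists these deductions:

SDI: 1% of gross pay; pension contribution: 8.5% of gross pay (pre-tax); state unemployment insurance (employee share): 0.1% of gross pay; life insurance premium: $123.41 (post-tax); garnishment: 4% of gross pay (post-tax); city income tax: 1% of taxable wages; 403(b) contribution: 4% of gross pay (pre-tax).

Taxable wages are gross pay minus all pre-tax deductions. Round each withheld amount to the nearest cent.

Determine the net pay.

403(b) contribution: $9,093.70 × 0.04 = $363.75
Pension contribution: $9,093.70 × 0.085 = $772.96
Pre-tax total = $363.75 + $772.96 = $1,136.71
Taxable wages = $9,093.70 − $1,136.71 = $7,956.99
City income tax: $7,956.99 × 0.01 = $79.57
SDI: $9,093.70 × 0.01 = $90.94
State unemployment insurance (employee share): $9,093.70 × 0.001 = $9.09
Garnishment: $9,093.70 × 0.04 = $363.75
Life insurance premium: $123.41
Total deductions = $363.75 + $772.96 + $79.57 + $90.94 + $9.09 + $363.75 + $123.41 = $1,803.47
Net pay = $9,093.70 − $1,803.47 = $7,290.23

$7,290.23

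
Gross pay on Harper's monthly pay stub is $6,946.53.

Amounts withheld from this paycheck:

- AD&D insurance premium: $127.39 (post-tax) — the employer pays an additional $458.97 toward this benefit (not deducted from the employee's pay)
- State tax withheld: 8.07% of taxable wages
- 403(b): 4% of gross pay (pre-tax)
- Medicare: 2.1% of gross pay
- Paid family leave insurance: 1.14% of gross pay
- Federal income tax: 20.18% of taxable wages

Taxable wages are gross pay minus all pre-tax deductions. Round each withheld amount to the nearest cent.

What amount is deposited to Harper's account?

403(b): $6,946.53 × 0.04 = $277.86
Taxable wages = $6,946.53 − $277.86 = $6,668.67
Federal income tax: $6,668.67 × 0.2018 = $1,345.74
State tax withheld: $6,668.67 × 0.0807 = $538.16
Paid family leave insurance: $6,946.53 × 0.0114 = $79.19
Medicare: $6,946.53 × 0.021 = $145.88
AD&D insurance premium: $127.39
(Employer's $458.97 toward AD&D insurance premium is not withheld from the employee.)
Total deductions = $277.86 + $1,345.74 + $538.16 + $79.19 + $145.88 + $127.39 = $2,514.22
Net pay = $6,946.53 − $2,514.22 = $4,432.31

$4,432.31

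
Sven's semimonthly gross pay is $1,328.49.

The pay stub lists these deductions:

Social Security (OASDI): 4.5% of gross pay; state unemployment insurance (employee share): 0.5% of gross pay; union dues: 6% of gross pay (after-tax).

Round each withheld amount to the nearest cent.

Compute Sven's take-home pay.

Social Security (OASDI): $1,328.49 × 0.045 = $59.78
State unemployment insurance (employee share): $1,328.49 × 0.005 = $6.64
Union dues: $1,328.49 × 0.06 = $79.71
Total deductions = $59.78 + $6.64 + $79.71 = $146.13
Net pay = $1,328.49 − $146.13 = $1,182.36

$1,182.36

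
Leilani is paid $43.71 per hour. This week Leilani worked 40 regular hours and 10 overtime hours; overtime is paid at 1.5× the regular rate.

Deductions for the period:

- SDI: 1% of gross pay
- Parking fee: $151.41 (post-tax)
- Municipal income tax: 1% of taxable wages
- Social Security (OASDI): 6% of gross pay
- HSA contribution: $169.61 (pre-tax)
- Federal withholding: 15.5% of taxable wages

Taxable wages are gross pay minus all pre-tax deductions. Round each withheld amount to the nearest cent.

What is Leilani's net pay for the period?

$1546.07

Regular pay: 40 × $43.71 = $1748.40
Overtime pay: 10 × $43.71 × 1.5 = $655.65
Gross pay = $1748.40 + $655.65 = $2404.05
HSA contribution: $169.61
Taxable wages = $2404.05 − $169.61 = $2234.44
Federal withholding: $2234.44 × 0.155 = $346.34
Municipal income tax: $2234.44 × 0.01 = $22.34
SDI: $2404.05 × 0.01 = $24.04
Social Security (OASDI): $2404.05 × 0.06 = $144.24
Parking fee: $151.41
Total deductions = $169.61 + $346.34 + $22.34 + $24.04 + $144.24 + $151.41 = $857.98
Net pay = $2404.05 − $857.98 = $1546.07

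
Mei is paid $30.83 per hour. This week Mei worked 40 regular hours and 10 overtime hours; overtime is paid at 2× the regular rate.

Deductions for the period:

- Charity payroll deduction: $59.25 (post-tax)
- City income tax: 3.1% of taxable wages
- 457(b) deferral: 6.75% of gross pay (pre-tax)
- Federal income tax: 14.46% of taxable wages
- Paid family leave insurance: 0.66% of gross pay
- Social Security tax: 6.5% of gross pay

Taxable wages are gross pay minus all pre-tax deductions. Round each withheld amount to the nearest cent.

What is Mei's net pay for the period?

Regular pay: 40 × $30.83 = $1,233.20
Overtime pay: 10 × $30.83 × 2 = $616.60
Gross pay = $1,233.20 + $616.60 = $1,849.80
457(b) deferral: $1,849.80 × 0.0675 = $124.86
Taxable wages = $1,849.80 − $124.86 = $1,724.94
City income tax: $1,724.94 × 0.031 = $53.47
Federal income tax: $1,724.94 × 0.1446 = $249.43
Social Security tax: $1,849.80 × 0.065 = $120.24
Paid family leave insurance: $1,849.80 × 0.0066 = $12.21
Charity payroll deduction: $59.25
Total deductions = $124.86 + $53.47 + $249.43 + $120.24 + $12.21 + $59.25 = $619.46
Net pay = $1,849.80 − $619.46 = $1,230.34

$1,230.34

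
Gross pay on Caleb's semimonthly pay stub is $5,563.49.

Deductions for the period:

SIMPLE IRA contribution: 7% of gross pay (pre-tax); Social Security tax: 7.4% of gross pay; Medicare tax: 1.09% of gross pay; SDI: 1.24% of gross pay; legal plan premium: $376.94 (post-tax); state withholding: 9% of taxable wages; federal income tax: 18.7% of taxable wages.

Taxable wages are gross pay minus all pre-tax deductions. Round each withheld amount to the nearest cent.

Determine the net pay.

$2,822.57

SIMPLE IRA contribution: $5,563.49 × 0.07 = $389.44
Taxable wages = $5,563.49 − $389.44 = $5,174.05
Federal income tax: $5,174.05 × 0.187 = $967.55
State withholding: $5,174.05 × 0.09 = $465.66
Medicare tax: $5,563.49 × 0.0109 = $60.64
Social Security tax: $5,563.49 × 0.074 = $411.70
SDI: $5,563.49 × 0.0124 = $68.99
Legal plan premium: $376.94
Total deductions = $389.44 + $967.55 + $465.66 + $60.64 + $411.70 + $68.99 + $376.94 = $2,740.92
Net pay = $5,563.49 − $2,740.92 = $2,822.57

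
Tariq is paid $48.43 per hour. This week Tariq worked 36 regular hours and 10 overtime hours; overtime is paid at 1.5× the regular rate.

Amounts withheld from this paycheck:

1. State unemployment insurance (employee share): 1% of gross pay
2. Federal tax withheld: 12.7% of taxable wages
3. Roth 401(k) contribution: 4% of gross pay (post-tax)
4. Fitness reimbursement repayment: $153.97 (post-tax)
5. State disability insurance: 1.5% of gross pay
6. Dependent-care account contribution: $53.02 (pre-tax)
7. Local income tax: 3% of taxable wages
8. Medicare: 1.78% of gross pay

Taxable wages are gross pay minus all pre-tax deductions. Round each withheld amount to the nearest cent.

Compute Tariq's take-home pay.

Regular pay: 36 × $48.43 = $1,743.48
Overtime pay: 10 × $48.43 × 1.5 = $726.45
Gross pay = $1,743.48 + $726.45 = $2,469.93
Dependent-care account contribution: $53.02
Taxable wages = $2,469.93 − $53.02 = $2,416.91
Federal tax withheld: $2,416.91 × 0.127 = $306.95
Local income tax: $2,416.91 × 0.03 = $72.51
State disability insurance: $2,469.93 × 0.015 = $37.05
Medicare: $2,469.93 × 0.0178 = $43.96
State unemployment insurance (employee share): $2,469.93 × 0.01 = $24.70
Roth 401(k) contribution: $2,469.93 × 0.04 = $98.80
Fitness reimbursement repayment: $153.97
Total deductions = $53.02 + $306.95 + $72.51 + $37.05 + $43.96 + $24.70 + $98.80 + $153.97 = $790.96
Net pay = $2,469.93 − $790.96 = $1,678.97

$1,678.97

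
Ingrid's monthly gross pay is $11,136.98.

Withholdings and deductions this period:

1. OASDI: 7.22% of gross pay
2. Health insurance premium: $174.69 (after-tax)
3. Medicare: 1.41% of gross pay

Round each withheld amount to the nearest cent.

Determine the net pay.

$10,001.17

OASDI: $11,136.98 × 0.0722 = $804.09
Medicare: $11,136.98 × 0.0141 = $157.03
Health insurance premium: $174.69
Total deductions = $804.09 + $157.03 + $174.69 = $1,135.81
Net pay = $11,136.98 − $1,135.81 = $10,001.17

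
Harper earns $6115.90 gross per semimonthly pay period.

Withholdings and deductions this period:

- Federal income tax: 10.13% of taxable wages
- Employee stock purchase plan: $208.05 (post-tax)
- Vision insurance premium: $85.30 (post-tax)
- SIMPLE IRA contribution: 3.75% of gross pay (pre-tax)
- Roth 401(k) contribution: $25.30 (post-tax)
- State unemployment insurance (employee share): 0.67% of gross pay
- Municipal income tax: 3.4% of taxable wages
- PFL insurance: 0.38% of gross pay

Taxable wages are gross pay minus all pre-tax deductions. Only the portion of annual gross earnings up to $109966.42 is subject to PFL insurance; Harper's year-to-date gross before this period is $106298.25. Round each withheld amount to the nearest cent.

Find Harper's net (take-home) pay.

$4716.53

SIMPLE IRA contribution: $6115.90 × 0.0375 = $229.35
Taxable wages = $6115.90 − $229.35 = $5886.55
Federal income tax: $5886.55 × 0.1013 = $596.31
Municipal income tax: $5886.55 × 0.034 = $200.14
PFL insurance: only $109966.42 − $106298.25 = $3668.17 of this check is subject → $3668.17 × 0.0038 = $13.94
State unemployment insurance (employee share): $6115.90 × 0.0067 = $40.98
Employee stock purchase plan: $208.05
Roth 401(k) contribution: $25.30
Vision insurance premium: $85.30
Total deductions = $229.35 + $596.31 + $200.14 + $13.94 + $40.98 + $208.05 + $25.30 + $85.30 = $1399.37
Net pay = $6115.90 − $1399.37 = $4716.53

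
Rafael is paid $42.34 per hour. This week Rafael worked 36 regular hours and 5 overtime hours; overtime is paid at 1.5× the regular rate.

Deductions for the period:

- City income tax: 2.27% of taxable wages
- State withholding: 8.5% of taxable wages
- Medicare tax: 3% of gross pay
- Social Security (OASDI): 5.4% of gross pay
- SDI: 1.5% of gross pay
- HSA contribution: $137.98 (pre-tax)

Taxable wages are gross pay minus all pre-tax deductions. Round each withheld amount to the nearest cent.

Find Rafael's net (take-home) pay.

Regular pay: 36 × $42.34 = $1524.24
Overtime pay: 5 × $42.34 × 1.5 = $317.55
Gross pay = $1524.24 + $317.55 = $1841.79
HSA contribution: $137.98
Taxable wages = $1841.79 − $137.98 = $1703.81
City income tax: $1703.81 × 0.0227 = $38.68
State withholding: $1703.81 × 0.085 = $144.82
SDI: $1841.79 × 0.015 = $27.63
Medicare tax: $1841.79 × 0.03 = $55.25
Social Security (OASDI): $1841.79 × 0.054 = $99.46
Total deductions = $137.98 + $38.68 + $144.82 + $27.63 + $55.25 + $99.46 = $503.82
Net pay = $1841.79 − $503.82 = $1337.97

$1337.97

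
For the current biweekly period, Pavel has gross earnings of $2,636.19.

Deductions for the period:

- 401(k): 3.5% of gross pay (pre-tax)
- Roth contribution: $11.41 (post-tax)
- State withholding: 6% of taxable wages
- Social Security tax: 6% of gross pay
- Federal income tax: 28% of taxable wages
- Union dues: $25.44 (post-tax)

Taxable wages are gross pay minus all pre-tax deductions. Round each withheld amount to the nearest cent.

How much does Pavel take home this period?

$1,483.96

401(k): $2,636.19 × 0.035 = $92.27
Taxable wages = $2,636.19 − $92.27 = $2,543.92
Federal income tax: $2,543.92 × 0.28 = $712.30
State withholding: $2,543.92 × 0.06 = $152.64
Social Security tax: $2,636.19 × 0.06 = $158.17
Union dues: $25.44
Roth contribution: $11.41
Total deductions = $92.27 + $712.30 + $152.64 + $158.17 + $25.44 + $11.41 = $1,152.23
Net pay = $2,636.19 − $1,152.23 = $1,483.96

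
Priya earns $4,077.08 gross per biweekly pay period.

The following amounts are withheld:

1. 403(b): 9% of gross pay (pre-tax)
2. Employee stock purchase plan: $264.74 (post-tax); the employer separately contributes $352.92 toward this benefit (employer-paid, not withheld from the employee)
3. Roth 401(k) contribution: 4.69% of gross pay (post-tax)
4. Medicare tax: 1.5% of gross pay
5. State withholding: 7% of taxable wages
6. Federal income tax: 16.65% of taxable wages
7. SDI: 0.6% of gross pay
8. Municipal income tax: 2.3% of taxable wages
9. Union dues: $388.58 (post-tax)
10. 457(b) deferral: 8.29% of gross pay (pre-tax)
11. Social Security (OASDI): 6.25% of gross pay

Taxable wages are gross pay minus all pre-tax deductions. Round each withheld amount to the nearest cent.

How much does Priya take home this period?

457(b) deferral: $4,077.08 × 0.0829 = $337.99
403(b): $4,077.08 × 0.09 = $366.94
Pre-tax total = $337.99 + $366.94 = $704.93
Taxable wages = $4,077.08 − $704.93 = $3,372.15
Municipal income tax: $3,372.15 × 0.023 = $77.56
Federal income tax: $3,372.15 × 0.1665 = $561.46
State withholding: $3,372.15 × 0.07 = $236.05
SDI: $4,077.08 × 0.006 = $24.46
Social Security (OASDI): $4,077.08 × 0.0625 = $254.82
Medicare tax: $4,077.08 × 0.015 = $61.16
Roth 401(k) contribution: $4,077.08 × 0.0469 = $191.22
Employee stock purchase plan: $264.74
Union dues: $388.58
(Employer's $352.92 toward employee stock purchase plan is not withheld from the employee.)
Total deductions = $337.99 + $366.94 + $77.56 + $561.46 + $236.05 + $24.46 + $254.82 + $61.16 + $191.22 + $264.74 + $388.58 = $2,764.98
Net pay = $4,077.08 − $2,764.98 = $1,312.10

$1,312.10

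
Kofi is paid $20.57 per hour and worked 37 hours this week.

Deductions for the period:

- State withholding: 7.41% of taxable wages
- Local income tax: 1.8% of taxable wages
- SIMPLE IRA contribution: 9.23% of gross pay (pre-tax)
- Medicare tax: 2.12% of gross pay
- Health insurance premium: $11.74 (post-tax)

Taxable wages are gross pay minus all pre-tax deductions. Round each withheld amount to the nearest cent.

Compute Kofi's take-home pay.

Gross pay: 37 × $20.57 = $761.09
SIMPLE IRA contribution: $761.09 × 0.0923 = $70.25
Taxable wages = $761.09 − $70.25 = $690.84
State withholding: $690.84 × 0.0741 = $51.19
Local income tax: $690.84 × 0.018 = $12.44
Medicare tax: $761.09 × 0.0212 = $16.14
Health insurance premium: $11.74
Total deductions = $70.25 + $51.19 + $12.44 + $16.14 + $11.74 = $161.76
Net pay = $761.09 − $161.76 = $599.33

$599.33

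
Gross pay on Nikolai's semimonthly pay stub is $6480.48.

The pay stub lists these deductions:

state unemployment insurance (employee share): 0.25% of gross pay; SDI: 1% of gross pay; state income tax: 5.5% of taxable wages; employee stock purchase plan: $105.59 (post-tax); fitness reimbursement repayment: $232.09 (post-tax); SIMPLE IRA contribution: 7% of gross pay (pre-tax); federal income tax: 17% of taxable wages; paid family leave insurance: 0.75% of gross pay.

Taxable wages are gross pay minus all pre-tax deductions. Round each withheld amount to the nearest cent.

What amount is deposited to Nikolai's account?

SIMPLE IRA contribution: $6480.48 × 0.07 = $453.63
Taxable wages = $6480.48 − $453.63 = $6026.85
State income tax: $6026.85 × 0.055 = $331.48
Federal income tax: $6026.85 × 0.17 = $1024.56
Paid family leave insurance: $6480.48 × 0.0075 = $48.60
SDI: $6480.48 × 0.01 = $64.80
State unemployment insurance (employee share): $6480.48 × 0.0025 = $16.20
Employee stock purchase plan: $105.59
Fitness reimbursement repayment: $232.09
Total deductions = $453.63 + $331.48 + $1024.56 + $48.60 + $64.80 + $16.20 + $105.59 + $232.09 = $2276.95
Net pay = $6480.48 − $2276.95 = $4203.53

$4203.53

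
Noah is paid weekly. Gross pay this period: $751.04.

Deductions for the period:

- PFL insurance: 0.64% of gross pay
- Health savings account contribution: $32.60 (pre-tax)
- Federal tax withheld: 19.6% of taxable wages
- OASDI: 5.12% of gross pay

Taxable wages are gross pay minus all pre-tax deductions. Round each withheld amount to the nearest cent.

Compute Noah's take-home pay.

$534.37

Health savings account contribution: $32.60
Taxable wages = $751.04 − $32.60 = $718.44
Federal tax withheld: $718.44 × 0.196 = $140.81
OASDI: $751.04 × 0.0512 = $38.45
PFL insurance: $751.04 × 0.0064 = $4.81
Total deductions = $32.60 + $140.81 + $38.45 + $4.81 = $216.67
Net pay = $751.04 − $216.67 = $534.37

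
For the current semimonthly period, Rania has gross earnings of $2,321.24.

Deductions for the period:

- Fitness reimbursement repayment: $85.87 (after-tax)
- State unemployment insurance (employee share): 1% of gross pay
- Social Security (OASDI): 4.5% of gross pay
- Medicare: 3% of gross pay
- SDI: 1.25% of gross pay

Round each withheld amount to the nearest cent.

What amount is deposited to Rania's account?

SDI: $2,321.24 × 0.0125 = $29.02
Social Security (OASDI): $2,321.24 × 0.045 = $104.46
State unemployment insurance (employee share): $2,321.24 × 0.01 = $23.21
Medicare: $2,321.24 × 0.03 = $69.64
Fitness reimbursement repayment: $85.87
Total deductions = $29.02 + $104.46 + $23.21 + $69.64 + $85.87 = $312.20
Net pay = $2,321.24 − $312.20 = $2,009.04

$2,009.04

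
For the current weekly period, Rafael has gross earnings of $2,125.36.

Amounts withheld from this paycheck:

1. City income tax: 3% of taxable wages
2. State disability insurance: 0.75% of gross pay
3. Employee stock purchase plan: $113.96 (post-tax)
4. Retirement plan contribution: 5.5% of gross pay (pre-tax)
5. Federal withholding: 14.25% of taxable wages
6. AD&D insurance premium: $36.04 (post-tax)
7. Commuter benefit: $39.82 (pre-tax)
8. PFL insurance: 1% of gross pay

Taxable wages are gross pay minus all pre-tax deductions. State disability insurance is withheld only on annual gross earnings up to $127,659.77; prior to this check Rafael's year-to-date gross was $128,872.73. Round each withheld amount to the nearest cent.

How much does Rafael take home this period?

Retirement plan contribution: $2,125.36 × 0.055 = $116.89
Commuter benefit: $39.82
Pre-tax total = $116.89 + $39.82 = $156.71
Taxable wages = $2,125.36 − $156.71 = $1,968.65
Federal withholding: $1,968.65 × 0.1425 = $280.53
City income tax: $1,968.65 × 0.03 = $59.06
PFL insurance: $2,125.36 × 0.01 = $21.25
State disability insurance: annual cap $127,659.77 already reached (YTD $128,872.73), so $0.00
AD&D insurance premium: $36.04
Employee stock purchase plan: $113.96
Total deductions = $116.89 + $39.82 + $280.53 + $59.06 + $21.25 + $0.00 + $36.04 + $113.96 = $667.55
Net pay = $2,125.36 − $667.55 = $1,457.81

$1,457.81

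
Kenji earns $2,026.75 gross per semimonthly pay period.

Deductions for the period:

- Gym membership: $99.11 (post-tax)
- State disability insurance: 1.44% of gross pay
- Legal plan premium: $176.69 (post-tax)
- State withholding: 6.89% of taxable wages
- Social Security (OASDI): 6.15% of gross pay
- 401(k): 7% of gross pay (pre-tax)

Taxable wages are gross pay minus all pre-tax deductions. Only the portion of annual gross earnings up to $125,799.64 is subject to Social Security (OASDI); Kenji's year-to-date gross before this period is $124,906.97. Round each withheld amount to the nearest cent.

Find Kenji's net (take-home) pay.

$1,395.12

401(k): $2,026.75 × 0.07 = $141.87
Taxable wages = $2,026.75 − $141.87 = $1,884.88
State withholding: $1,884.88 × 0.0689 = $129.87
Social Security (OASDI): only $125,799.64 − $124,906.97 = $892.67 of this check is subject → $892.67 × 0.0615 = $54.90
State disability insurance: $2,026.75 × 0.0144 = $29.19
Gym membership: $99.11
Legal plan premium: $176.69
Total deductions = $141.87 + $129.87 + $54.90 + $29.19 + $99.11 + $176.69 = $631.63
Net pay = $2,026.75 − $631.63 = $1,395.12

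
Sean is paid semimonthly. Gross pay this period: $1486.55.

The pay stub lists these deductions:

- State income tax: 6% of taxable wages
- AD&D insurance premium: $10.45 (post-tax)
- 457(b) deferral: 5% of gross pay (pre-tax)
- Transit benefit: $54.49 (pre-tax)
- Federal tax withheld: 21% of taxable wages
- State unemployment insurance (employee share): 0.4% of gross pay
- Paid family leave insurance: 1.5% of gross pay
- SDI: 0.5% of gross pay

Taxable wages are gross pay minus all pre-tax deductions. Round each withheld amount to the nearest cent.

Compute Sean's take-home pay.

457(b) deferral: $1486.55 × 0.05 = $74.33
Transit benefit: $54.49
Pre-tax total = $74.33 + $54.49 = $128.82
Taxable wages = $1486.55 − $128.82 = $1357.73
State income tax: $1357.73 × 0.06 = $81.46
Federal tax withheld: $1357.73 × 0.21 = $285.12
State unemployment insurance (employee share): $1486.55 × 0.004 = $5.95
Paid family leave insurance: $1486.55 × 0.015 = $22.30
SDI: $1486.55 × 0.005 = $7.43
AD&D insurance premium: $10.45
Total deductions = $74.33 + $54.49 + $81.46 + $285.12 + $5.95 + $22.30 + $7.43 + $10.45 = $541.53
Net pay = $1486.55 − $541.53 = $945.02

$945.02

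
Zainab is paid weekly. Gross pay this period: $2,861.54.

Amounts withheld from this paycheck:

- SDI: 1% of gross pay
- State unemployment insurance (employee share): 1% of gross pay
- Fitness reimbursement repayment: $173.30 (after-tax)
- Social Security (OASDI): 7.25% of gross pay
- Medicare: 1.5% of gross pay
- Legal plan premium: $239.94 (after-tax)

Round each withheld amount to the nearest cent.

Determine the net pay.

$2,140.68

State unemployment insurance (employee share): $2,861.54 × 0.01 = $28.62
Medicare: $2,861.54 × 0.015 = $42.92
SDI: $2,861.54 × 0.01 = $28.62
Social Security (OASDI): $2,861.54 × 0.0725 = $207.46
Legal plan premium: $239.94
Fitness reimbursement repayment: $173.30
Total deductions = $28.62 + $42.92 + $28.62 + $207.46 + $239.94 + $173.30 = $720.86
Net pay = $2,861.54 − $720.86 = $2,140.68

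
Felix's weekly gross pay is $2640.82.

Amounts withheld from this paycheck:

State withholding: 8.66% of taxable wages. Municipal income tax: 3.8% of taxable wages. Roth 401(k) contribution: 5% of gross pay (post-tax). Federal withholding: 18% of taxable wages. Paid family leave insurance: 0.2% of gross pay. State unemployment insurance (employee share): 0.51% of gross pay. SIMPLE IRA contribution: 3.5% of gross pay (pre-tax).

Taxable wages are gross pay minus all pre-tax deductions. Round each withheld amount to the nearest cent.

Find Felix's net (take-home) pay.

SIMPLE IRA contribution: $2640.82 × 0.035 = $92.43
Taxable wages = $2640.82 − $92.43 = $2548.39
Federal withholding: $2548.39 × 0.18 = $458.71
Municipal income tax: $2548.39 × 0.038 = $96.84
State withholding: $2548.39 × 0.0866 = $220.69
Paid family leave insurance: $2640.82 × 0.002 = $5.28
State unemployment insurance (employee share): $2640.82 × 0.0051 = $13.47
Roth 401(k) contribution: $2640.82 × 0.05 = $132.04
Total deductions = $92.43 + $458.71 + $96.84 + $220.69 + $5.28 + $13.47 + $132.04 = $1019.46
Net pay = $2640.82 − $1019.46 = $1621.36

$1621.36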